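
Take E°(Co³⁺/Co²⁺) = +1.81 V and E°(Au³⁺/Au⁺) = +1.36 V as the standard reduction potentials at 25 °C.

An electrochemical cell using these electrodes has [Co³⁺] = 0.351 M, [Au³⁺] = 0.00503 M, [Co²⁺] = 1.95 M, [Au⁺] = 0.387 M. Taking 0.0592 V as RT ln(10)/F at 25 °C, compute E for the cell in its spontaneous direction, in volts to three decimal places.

Co³⁺/Co²⁺ is the cathode (higher E°), Au³⁺/Au⁺ the anode: E°cell = +1.81 − (+1.36) = +0.45 V, n = 2.
Overall: 2 Co³⁺(aq) + Au⁺(aq) → 2 Co²⁺(aq) + Au³⁺(aq)
Q = [Co²⁺]^2·[Au³⁺] / ([Co³⁺]^2·[Au⁺]); log Q = -0.397.
E = E° − (0.0592/n) log Q = +0.45 − (0.0592/2)(-0.397) = +0.462 V.

+0.462 V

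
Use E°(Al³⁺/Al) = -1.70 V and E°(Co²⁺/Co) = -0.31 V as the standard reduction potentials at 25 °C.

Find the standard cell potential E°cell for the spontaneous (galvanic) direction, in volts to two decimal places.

The Co²⁺/Co couple has the higher reduction potential, so it is the cathode; Al³⁺/Al is oxidised at the anode.
E°cell = E°(cathode) − E°(anode) = (-0.31) − (-1.70) = +1.39 V.
Since E°cell > 0, the reaction is spontaneous under standard conditions.

+1.39 V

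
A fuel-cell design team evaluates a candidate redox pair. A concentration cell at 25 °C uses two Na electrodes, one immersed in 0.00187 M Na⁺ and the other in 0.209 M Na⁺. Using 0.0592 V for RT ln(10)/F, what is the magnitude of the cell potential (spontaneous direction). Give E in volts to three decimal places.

+0.121 V

For a concentration cell E°cell = 0. The 0.209 M side is the cathode (reduction is favoured where [Na⁺] is higher).
With n = 1, E = −(0.0592/1) log([Na⁺]ₐₙ/[Na⁺]꜀ₐₜ) = −(0.0592/1) log(0.00187/0.209) = −(0.0592/1)(-2.048) = +0.121 V.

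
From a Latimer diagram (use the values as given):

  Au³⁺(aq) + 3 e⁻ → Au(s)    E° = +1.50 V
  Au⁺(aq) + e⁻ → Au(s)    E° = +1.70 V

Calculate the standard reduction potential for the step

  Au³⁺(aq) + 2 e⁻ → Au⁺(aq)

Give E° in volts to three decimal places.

+1.400 V

Sequential free energies add, so n₃E°₃ = n₁E°₁ + n₂E°₂.
With n₃ = 3, and the known step contributing 1×(+1.70) V, the unknown satisfies 2·E° = 3×(+1.50) − 1×(+1.70) = +2.800.
E° = +2.800 / 2 = +1.400 V.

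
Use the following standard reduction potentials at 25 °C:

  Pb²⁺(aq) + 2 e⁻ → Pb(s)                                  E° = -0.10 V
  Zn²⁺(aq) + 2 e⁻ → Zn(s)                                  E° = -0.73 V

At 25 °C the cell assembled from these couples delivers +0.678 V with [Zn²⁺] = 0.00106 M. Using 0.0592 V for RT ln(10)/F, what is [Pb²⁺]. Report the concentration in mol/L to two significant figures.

0.044 M

Pb²⁺/Pb is the cathode, Zn²⁺/Zn the anode: E°cell = +0.63 V, n = 2.
Overall reaction: Pb²⁺(aq) + Zn(s) → Pb(s) + Zn²⁺(aq); Q = [Zn²⁺]^1/[Pb²⁺]^1.
From E = E° − (0.0592/n) log Q: log Q = (E° − E)·n/0.0592 = (+0.63 − (+0.678))·2/0.0592 = -1.6216.
So 1·log[Pb²⁺] = 1·log(0.00106) − log Q = -2.9747 − (-1.6216) = -1.3531; [Pb²⁺] = 10^(-1.3531) ≈ 0.044 M.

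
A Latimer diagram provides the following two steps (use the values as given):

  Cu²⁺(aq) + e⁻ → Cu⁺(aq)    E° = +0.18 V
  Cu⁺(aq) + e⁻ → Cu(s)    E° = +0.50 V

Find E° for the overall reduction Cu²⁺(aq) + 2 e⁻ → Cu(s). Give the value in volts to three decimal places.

Standard free energies of sequential steps add: ΔG°₃ = ΔG°₁ + ΔG°₂, so n₃E°₃ = n₁E°₁ + n₂E°₂.
E°₃ = (1×+0.18 + 1×+0.50) / 2 = (+0.680) / 2 = +0.340 V.

+0.340 V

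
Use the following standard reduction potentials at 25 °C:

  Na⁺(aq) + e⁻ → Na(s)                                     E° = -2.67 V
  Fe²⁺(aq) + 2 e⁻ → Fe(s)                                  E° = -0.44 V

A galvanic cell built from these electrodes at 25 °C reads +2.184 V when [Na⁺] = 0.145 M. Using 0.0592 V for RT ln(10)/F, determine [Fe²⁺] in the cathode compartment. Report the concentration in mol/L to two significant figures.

Fe²⁺/Fe is the cathode, Na⁺/Na the anode: E°cell = +2.23 V, n = 2.
Overall reaction: Fe²⁺(aq) + 2 Na(s) → Fe(s) + 2 Na⁺(aq); Q = [Na⁺]^2/[Fe²⁺]^1.
From E = E° − (0.0592/n) log Q: log Q = (E° − E)·n/0.0592 = (+2.23 − (+2.184))·2/0.0592 = 1.5541.
So 1·log[Fe²⁺] = 2·log(0.145) − log Q = -1.6773 − (1.5541) = -3.2314; [Fe²⁺] = 10^(-3.2314) ≈ 0.00059 M.

0.00059 M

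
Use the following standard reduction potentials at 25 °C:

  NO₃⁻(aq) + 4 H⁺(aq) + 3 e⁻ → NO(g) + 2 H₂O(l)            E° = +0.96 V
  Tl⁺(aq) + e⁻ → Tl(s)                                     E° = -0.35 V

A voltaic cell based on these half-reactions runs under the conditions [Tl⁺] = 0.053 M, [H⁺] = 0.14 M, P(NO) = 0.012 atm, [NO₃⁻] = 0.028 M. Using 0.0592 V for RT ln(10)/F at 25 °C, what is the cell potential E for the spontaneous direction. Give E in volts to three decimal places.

+1.325 V

NO₃⁻/NO is the cathode (higher E°), Tl⁺/Tl the anode: E°cell = +0.96 − (-0.35) = +1.31 V, n = 3.
Overall: NO₃⁻(aq) + 4 H⁺(aq) + 3 Tl(s) → NO(g) + 2 H₂O(l) + 3 Tl⁺(aq)
Q = P(NO)·[Tl⁺]^3 / ([NO₃⁻]·[H⁺]^4); log Q = -0.780.
E = E° − (0.0592/n) log Q = +1.31 − (0.0592/3)(-0.780) = +1.325 V.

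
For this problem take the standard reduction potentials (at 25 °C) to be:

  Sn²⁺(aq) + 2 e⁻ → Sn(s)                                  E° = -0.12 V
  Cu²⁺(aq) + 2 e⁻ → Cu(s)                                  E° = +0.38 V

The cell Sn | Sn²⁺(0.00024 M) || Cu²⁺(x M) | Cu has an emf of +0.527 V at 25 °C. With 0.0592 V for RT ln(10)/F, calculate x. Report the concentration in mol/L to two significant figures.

Cu²⁺/Cu is the cathode, Sn²⁺/Sn the anode: E°cell = +0.50 V, n = 2.
Overall reaction: Cu²⁺(aq) + Sn(s) → Cu(s) + Sn²⁺(aq); Q = [Sn²⁺]^1/[Cu²⁺]^1.
From E = E° − (0.0592/n) log Q: log Q = (E° − E)·n/0.0592 = (+0.50 − (+0.527))·2/0.0592 = -0.9122.
So 1·log[Cu²⁺] = 1·log(0.00024) − log Q = -3.6198 − (-0.9122) = -2.7076; [Cu²⁺] = 10^(-2.7076) ≈ 0.0020 M.

0.0020 M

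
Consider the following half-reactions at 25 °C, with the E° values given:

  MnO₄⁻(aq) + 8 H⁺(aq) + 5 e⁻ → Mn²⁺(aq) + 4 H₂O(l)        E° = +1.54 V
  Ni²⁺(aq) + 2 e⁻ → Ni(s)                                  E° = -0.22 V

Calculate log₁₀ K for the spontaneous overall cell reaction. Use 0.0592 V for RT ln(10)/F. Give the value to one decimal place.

Cathode: MnO₄⁻/Mn²⁺; anode: Ni²⁺/Ni. E°cell = +1.76 V, n = 10.
log K = nE°cell / 0.0592 = (10)(+1.76) / 0.0592 = 297.3.

297.3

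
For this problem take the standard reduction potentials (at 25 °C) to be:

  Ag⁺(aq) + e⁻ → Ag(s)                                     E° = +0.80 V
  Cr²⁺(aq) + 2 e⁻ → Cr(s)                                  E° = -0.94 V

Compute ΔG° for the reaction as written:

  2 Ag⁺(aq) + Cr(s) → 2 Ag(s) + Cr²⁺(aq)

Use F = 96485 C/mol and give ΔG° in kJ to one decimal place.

-335.8 kJ

As written, Ag⁺/Ag is reduced (cathode) and Cr²⁺/Cr is oxidised (anode), so E°cell = (+0.80) − (-0.94) = +1.74 V.
Balancing electrons gives n = 2.
ΔG° = −nFE° = −(2)(96485)(+1.74) = -335,768 J = -335.8 kJ.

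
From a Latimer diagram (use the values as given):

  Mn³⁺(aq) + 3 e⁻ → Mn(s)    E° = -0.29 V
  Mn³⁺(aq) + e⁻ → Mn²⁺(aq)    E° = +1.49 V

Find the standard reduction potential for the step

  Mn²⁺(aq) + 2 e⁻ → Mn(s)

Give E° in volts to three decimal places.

Sequential free energies add, so n₃E°₃ = n₁E°₁ + n₂E°₂.
With n₃ = 3, and the known step contributing 1×(+1.49) V, the unknown satisfies 2·E° = 3×(-0.29) − 1×(+1.49) = -2.360.
E° = -2.360 / 2 = -1.180 V.

-1.180 V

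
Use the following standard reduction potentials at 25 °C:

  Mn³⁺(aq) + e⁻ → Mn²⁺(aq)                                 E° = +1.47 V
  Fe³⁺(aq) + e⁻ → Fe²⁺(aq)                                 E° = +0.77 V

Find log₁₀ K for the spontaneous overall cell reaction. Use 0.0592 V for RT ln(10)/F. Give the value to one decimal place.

Cathode: Mn³⁺/Mn²⁺; anode: Fe³⁺/Fe²⁺. E°cell = +0.70 V, n = 1.
log K = nE°cell / 0.0592 = (1)(+0.70) / 0.0592 = 11.8.

11.8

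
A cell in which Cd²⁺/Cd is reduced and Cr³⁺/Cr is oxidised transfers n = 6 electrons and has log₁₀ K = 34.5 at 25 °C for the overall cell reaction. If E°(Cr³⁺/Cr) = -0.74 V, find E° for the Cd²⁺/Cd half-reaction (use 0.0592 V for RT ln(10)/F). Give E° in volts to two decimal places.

-0.40 V

E°cell = (0.0592/n)·log K = (0.0592/6)(34.5) = +0.340 V.
Since Cd²⁺/Cd is the cathode and Cr³⁺/Cr the anode, E°cell = E°(Cd²⁺/Cd) − E°(Cr³⁺/Cr).
So E°(Cd²⁺/Cd) = E°cell + E°(Cr³⁺/Cr) = +0.340 + (-0.74) = -0.40 V.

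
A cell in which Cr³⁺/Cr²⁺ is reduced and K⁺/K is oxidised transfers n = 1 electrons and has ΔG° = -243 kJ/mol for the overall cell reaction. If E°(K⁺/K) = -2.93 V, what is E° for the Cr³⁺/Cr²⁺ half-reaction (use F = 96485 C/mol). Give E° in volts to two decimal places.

E°cell = −ΔG°/(nF) = −(-243×10³)/((1)(96485)) = +2.519 V.
Since Cr³⁺/Cr²⁺ is the cathode and K⁺/K the anode, E°cell = E°(Cr³⁺/Cr²⁺) − E°(K⁺/K).
So E°(Cr³⁺/Cr²⁺) = E°cell + E°(K⁺/K) = +2.519 + (-2.93) = -0.41 V.

-0.41 V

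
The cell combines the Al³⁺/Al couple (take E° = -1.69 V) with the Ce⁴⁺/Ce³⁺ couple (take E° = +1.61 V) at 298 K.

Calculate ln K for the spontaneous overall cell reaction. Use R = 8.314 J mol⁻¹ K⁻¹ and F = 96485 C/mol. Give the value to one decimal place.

385.5

Cathode: Ce⁴⁺/Ce³⁺; anode: Al³⁺/Al. E°cell = (+1.61) − (-1.69) = +3.30 V, with n = 3.
ΔG° = −nFE° = −RT ln K, so ln K = nFE°/(RT) = (3)(96485)(+3.30) / ((8.314)(298)) = 385.539.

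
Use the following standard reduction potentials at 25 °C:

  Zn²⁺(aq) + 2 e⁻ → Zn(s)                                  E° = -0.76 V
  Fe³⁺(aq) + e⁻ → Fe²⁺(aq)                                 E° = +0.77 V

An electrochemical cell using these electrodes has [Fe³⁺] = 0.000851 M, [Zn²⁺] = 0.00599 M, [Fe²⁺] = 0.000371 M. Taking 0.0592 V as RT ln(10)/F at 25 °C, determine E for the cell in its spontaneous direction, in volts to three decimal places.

Fe³⁺/Fe²⁺ is the cathode (higher E°), Zn²⁺/Zn the anode: E°cell = +0.77 − (-0.76) = +1.53 V, n = 2.
Overall: 2 Fe³⁺(aq) + Zn(s) → 2 Fe²⁺(aq) + Zn²⁺(aq)
Q = [Fe²⁺]^2·[Zn²⁺] / ([Fe³⁺]^2); log Q = -2.944.
E = E° − (0.0592/n) log Q = +1.53 − (0.0592/2)(-2.944) = +1.617 V.

+1.617 V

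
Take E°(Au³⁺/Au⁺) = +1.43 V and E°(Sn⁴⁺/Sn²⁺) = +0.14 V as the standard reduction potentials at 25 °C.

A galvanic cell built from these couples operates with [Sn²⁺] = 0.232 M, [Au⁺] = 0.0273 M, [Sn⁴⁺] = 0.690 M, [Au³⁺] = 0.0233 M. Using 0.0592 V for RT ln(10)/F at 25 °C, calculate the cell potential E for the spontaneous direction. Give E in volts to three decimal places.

Au³⁺/Au⁺ is the cathode (higher E°), Sn⁴⁺/Sn²⁺ the anode: E°cell = +1.43 − (+0.14) = +1.29 V, n = 2.
Overall: Au³⁺(aq) + Sn²⁺(aq) → Au⁺(aq) + Sn⁴⁺(aq)
Q = [Au⁺]·[Sn⁴⁺] / ([Au³⁺]·[Sn²⁺]); log Q = 0.542.
E = E° − (0.0592/n) log Q = +1.29 − (0.0592/2)(0.542) = +1.274 V.

+1.274 V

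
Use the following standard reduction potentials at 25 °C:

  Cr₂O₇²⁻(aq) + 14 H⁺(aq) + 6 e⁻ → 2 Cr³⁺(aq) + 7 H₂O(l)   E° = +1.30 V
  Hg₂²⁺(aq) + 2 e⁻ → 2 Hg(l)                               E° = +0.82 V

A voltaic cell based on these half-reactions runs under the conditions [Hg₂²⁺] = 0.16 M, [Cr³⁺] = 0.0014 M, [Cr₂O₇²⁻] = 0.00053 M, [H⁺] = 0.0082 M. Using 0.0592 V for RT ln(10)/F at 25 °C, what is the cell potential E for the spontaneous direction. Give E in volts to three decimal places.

Cr₂O₇²⁻/Cr³⁺ is the cathode (higher E°), Hg₂²⁺/Hg the anode: E°cell = +1.30 − (+0.82) = +0.48 V, n = 6.
Overall: Cr₂O₇²⁻(aq) + 14 H⁺(aq) + 6 Hg(l) → 2 Cr³⁺(aq) + 7 H₂O(l) + 3 Hg₂²⁺(aq)
Q = [Cr³⁺]^2·[Hg₂²⁺]^3 / ([Cr₂O₇²⁻]·[H⁺]^14); log Q = 24.387.
E = E° − (0.0592/n) log Q = +0.48 − (0.0592/6)(24.387) = +0.239 V.

+0.239 V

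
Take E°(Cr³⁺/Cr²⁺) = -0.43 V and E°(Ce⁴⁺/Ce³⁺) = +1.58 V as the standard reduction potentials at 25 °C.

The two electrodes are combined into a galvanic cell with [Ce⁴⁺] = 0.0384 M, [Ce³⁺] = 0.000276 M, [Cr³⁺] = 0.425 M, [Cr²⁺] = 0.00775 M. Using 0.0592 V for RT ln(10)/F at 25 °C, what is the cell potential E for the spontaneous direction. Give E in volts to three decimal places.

Ce⁴⁺/Ce³⁺ is the cathode (higher E°), Cr³⁺/Cr²⁺ the anode: E°cell = +1.58 − (-0.43) = +2.01 V, n = 1.
Overall: Ce⁴⁺(aq) + Cr²⁺(aq) → Ce³⁺(aq) + Cr³⁺(aq)
Q = [Ce³⁺]·[Cr³⁺] / ([Ce⁴⁺]·[Cr²⁺]); log Q = -0.404.
E = E° − (0.0592/n) log Q = +2.01 − (0.0592/1)(-0.404) = +2.034 V.

+2.034 V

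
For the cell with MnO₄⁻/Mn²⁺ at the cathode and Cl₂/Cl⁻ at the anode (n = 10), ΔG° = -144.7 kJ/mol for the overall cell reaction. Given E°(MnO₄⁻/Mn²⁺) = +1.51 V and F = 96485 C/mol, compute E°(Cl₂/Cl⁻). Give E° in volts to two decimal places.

E°cell = −ΔG°/(nF) = −(-144.7×10³)/((10)(96485)) = +0.150 V.
Since MnO₄⁻/Mn²⁺ is the cathode and Cl₂/Cl⁻ the anode, E°cell = E°(MnO₄⁻/Mn²⁺) − E°(Cl₂/Cl⁻).
So E°(Cl₂/Cl⁻) = E°(MnO₄⁻/Mn²⁺) − E°cell = (+1.51) − (+0.150) = +1.36 V.

+1.36 V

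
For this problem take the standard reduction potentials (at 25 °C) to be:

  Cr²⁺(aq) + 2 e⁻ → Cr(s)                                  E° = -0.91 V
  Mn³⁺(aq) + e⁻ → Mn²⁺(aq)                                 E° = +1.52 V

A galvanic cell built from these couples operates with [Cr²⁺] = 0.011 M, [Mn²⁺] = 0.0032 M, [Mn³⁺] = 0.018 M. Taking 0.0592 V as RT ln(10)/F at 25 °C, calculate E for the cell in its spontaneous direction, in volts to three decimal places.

+2.532 V

Mn³⁺/Mn²⁺ is the cathode (higher E°), Cr²⁺/Cr the anode: E°cell = +1.52 − (-0.91) = +2.43 V, n = 2.
Overall: 2 Mn³⁺(aq) + Cr(s) → 2 Mn²⁺(aq) + Cr²⁺(aq)
Q = [Mn²⁺]^2·[Cr²⁺] / ([Mn³⁺]^2); log Q = -3.459.
E = E° − (0.0592/n) log Q = +2.43 − (0.0592/2)(-3.459) = +2.532 V.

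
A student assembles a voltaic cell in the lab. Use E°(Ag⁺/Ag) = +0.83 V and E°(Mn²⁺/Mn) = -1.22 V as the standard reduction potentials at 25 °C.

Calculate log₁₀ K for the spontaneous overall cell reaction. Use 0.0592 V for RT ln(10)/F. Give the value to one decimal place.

69.3

Cathode: Ag⁺/Ag; anode: Mn²⁺/Mn. E°cell = +2.05 V, n = 2.
log K = nE°cell / 0.0592 = (2)(+2.05) / 0.0592 = 69.3.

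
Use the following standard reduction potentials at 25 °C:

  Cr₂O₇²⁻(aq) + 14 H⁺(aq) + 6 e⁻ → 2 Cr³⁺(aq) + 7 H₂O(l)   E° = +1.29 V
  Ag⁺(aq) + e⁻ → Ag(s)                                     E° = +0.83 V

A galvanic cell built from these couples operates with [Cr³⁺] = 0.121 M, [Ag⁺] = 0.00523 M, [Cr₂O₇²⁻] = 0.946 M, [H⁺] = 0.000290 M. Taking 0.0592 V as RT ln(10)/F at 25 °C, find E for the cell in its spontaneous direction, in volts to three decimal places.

+0.124 V

Cr₂O₇²⁻/Cr³⁺ is the cathode (higher E°), Ag⁺/Ag the anode: E°cell = +1.29 − (+0.83) = +0.46 V, n = 6.
Overall: Cr₂O₇²⁻(aq) + 14 H⁺(aq) + 6 Ag(s) → 2 Cr³⁺(aq) + 7 H₂O(l) + 6 Ag⁺(aq)
Q = [Cr³⁺]^2·[Ag⁺]^6 / ([Cr₂O₇²⁻]·[H⁺]^14); log Q = 34.027.
E = E° − (0.0592/n) log Q = +0.46 − (0.0592/6)(34.027) = +0.124 V.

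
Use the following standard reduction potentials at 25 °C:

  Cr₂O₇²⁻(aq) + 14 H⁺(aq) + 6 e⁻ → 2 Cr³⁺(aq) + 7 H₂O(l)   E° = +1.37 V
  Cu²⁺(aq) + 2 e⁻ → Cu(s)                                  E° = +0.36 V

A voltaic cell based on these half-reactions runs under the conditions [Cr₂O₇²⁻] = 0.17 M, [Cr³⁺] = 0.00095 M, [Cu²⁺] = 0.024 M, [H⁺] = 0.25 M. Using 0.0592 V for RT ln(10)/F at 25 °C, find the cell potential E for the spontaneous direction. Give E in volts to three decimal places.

Cr₂O₇²⁻/Cr³⁺ is the cathode (higher E°), Cu²⁺/Cu the anode: E°cell = +1.37 − (+0.36) = +1.01 V, n = 6.
Overall: Cr₂O₇²⁻(aq) + 14 H⁺(aq) + 3 Cu(s) → 2 Cr³⁺(aq) + 7 H₂O(l) + 3 Cu²⁺(aq)
Q = [Cr³⁺]^2·[Cu²⁺]^3 / ([Cr₂O₇²⁻]·[H⁺]^14); log Q = -1.706.
E = E° − (0.0592/n) log Q = +1.01 − (0.0592/6)(-1.706) = +1.027 V.

+1.027 V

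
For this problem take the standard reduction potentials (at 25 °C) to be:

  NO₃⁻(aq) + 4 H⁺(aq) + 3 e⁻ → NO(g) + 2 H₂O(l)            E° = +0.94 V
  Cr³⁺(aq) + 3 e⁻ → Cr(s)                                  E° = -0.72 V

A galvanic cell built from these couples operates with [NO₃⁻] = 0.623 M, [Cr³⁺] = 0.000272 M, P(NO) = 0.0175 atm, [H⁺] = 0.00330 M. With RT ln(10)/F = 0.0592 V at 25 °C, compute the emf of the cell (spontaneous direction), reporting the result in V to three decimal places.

+1.565 V

NO₃⁻/NO is the cathode (higher E°), Cr³⁺/Cr the anode: E°cell = +0.94 − (-0.72) = +1.66 V, n = 3.
Overall: NO₃⁻(aq) + 4 H⁺(aq) + Cr(s) → NO(g) + 2 H₂O(l) + Cr³⁺(aq)
Q = P(NO)·[Cr³⁺] / ([NO₃⁻]·[H⁺]^4); log Q = 4.809.
E = E° − (0.0592/n) log Q = +1.66 − (0.0592/3)(4.809) = +1.565 V.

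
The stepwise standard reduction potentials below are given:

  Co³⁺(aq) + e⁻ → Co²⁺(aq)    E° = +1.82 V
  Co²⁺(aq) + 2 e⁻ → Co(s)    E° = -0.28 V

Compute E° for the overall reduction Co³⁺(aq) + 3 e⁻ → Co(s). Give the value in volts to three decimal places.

Standard free energies of sequential steps add: ΔG°₃ = ΔG°₁ + ΔG°₂, so n₃E°₃ = n₁E°₁ + n₂E°₂.
E°₃ = (1×+1.82 + 2×-0.28) / 3 = (+1.260) / 3 = +0.420 V.

+0.420 V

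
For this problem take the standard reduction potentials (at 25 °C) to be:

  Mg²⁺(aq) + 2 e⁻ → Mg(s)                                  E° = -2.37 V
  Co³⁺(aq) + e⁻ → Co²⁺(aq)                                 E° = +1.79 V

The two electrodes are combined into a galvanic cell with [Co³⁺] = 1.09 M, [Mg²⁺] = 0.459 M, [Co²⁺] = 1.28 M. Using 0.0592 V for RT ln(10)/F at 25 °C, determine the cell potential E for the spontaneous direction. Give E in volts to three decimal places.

+4.166 V

Co³⁺/Co²⁺ is the cathode (higher E°), Mg²⁺/Mg the anode: E°cell = +1.79 − (-2.37) = +4.16 V, n = 2.
Overall: 2 Co³⁺(aq) + Mg(s) → 2 Co²⁺(aq) + Mg²⁺(aq)
Q = [Co²⁺]^2·[Mg²⁺] / ([Co³⁺]^2); log Q = -0.199.
E = E° − (0.0592/n) log Q = +4.16 − (0.0592/2)(-0.199) = +4.166 V.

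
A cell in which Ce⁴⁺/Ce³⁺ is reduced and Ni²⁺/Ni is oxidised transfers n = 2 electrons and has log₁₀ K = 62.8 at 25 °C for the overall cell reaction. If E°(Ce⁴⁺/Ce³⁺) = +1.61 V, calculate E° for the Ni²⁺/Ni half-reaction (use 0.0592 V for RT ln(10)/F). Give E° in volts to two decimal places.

E°cell = (0.0592/n)·log K = (0.0592/2)(62.8) = +1.859 V.
Since Ce⁴⁺/Ce³⁺ is the cathode and Ni²⁺/Ni the anode, E°cell = E°(Ce⁴⁺/Ce³⁺) − E°(Ni²⁺/Ni).
So E°(Ni²⁺/Ni) = E°(Ce⁴⁺/Ce³⁺) − E°cell = (+1.61) − (+1.859) = -0.25 V.

-0.25 V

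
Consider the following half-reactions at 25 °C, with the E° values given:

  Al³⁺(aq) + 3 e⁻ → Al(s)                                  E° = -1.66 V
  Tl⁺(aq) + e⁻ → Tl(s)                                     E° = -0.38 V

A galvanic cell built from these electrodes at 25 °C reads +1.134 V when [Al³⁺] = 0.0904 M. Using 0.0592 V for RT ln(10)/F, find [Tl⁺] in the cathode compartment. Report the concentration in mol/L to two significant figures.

0.0015 M

Tl⁺/Tl is the cathode, Al³⁺/Al the anode: E°cell = +1.28 V, n = 3.
Overall reaction: 3 Tl⁺(aq) + Al(s) → 3 Tl(s) + Al³⁺(aq); Q = [Al³⁺]^1/[Tl⁺]^3.
From E = E° − (0.0592/n) log Q: log Q = (E° − E)·n/0.0592 = (+1.28 − (+1.134))·3/0.0592 = 7.3986.
So 3·log[Tl⁺] = 1·log(0.0904) − log Q = -1.0438 − (7.3986) = -8.4424; log[Tl⁺] = -8.4424 / 3 = -2.8141; [Tl⁺] = 10^(-2.8141) ≈ 0.0015 M.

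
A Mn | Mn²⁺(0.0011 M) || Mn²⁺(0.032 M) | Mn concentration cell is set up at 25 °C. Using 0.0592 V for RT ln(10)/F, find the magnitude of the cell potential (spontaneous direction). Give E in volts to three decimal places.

+0.043 V

For a concentration cell E°cell = 0. The 0.032 M side is the cathode (reduction is favoured where [Mn²⁺] is higher).
With n = 2, E = −(0.0592/2) log([Mn²⁺]ₐₙ/[Mn²⁺]꜀ₐₜ) = −(0.0592/2) log(0.0011/0.032) = −(0.0592/2)(-1.464) = +0.043 V.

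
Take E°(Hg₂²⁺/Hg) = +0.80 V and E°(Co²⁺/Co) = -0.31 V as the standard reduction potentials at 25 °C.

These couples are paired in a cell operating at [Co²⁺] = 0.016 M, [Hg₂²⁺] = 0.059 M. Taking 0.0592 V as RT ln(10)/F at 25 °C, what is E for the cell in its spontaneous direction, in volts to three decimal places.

Hg₂²⁺/Hg is the cathode (higher E°), Co²⁺/Co the anode: E°cell = +0.80 − (-0.31) = +1.11 V, n = 2.
Overall: Hg₂²⁺(aq) + Co(s) → 2 Hg(l) + Co²⁺(aq)
Q = [Co²⁺] / ([Hg₂²⁺]); log Q = -0.567.
E = E° − (0.0592/n) log Q = +1.11 − (0.0592/2)(-0.567) = +1.127 V.

+1.127 V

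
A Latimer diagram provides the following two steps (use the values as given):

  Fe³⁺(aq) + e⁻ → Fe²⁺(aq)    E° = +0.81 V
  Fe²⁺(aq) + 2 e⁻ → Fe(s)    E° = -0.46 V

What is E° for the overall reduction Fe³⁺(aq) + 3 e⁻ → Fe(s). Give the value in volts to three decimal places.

Adding the free-energy changes (−nFE°) of the two steps gives −n₃FE°₃ = −n₁FE°₁ − n₂FE°₂.
E°₃ = (1×+0.81 + 2×-0.46) / 3 = (-0.110) / 3 = -0.037 V.

-0.037 V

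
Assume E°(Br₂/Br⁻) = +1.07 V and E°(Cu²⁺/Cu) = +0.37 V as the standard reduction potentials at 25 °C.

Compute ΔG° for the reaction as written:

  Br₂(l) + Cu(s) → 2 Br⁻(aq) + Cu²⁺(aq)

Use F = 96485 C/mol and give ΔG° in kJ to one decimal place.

As written, Br₂/Br⁻ is reduced (cathode) and Cu²⁺/Cu is oxidised (anode), so E°cell = (+1.07) − (+0.37) = +0.70 V.
Balancing electrons gives n = 2.
ΔG° = −nFE° = −(2)(96485)(+0.70) = -135,079 J = -135.1 kJ.

-135.1 kJ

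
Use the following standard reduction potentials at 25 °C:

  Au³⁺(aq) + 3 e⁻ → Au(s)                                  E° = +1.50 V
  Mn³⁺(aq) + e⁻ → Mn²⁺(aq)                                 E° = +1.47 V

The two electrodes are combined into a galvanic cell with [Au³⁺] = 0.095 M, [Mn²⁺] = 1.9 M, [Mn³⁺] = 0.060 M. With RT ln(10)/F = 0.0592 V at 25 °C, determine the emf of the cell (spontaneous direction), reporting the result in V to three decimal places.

Au³⁺/Au is the cathode (higher E°), Mn³⁺/Mn²⁺ the anode: E°cell = +1.50 − (+1.47) = +0.03 V, n = 3.
Overall: Au³⁺(aq) + 3 Mn²⁺(aq) → Au(s) + 3 Mn³⁺(aq)
Q = [Mn³⁺]^3 / ([Au³⁺]·[Mn²⁺]^3); log Q = -3.480.
E = E° − (0.0592/n) log Q = +0.03 − (0.0592/3)(-3.480) = +0.099 V.

+0.099 V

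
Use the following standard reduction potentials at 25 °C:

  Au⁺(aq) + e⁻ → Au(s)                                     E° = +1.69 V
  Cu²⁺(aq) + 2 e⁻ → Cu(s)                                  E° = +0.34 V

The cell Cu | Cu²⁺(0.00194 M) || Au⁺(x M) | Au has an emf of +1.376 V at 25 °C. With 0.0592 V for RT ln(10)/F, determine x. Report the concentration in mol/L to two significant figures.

0.12 M

Au⁺/Au is the cathode, Cu²⁺/Cu the anode: E°cell = +1.35 V, n = 2.
Overall reaction: 2 Au⁺(aq) + Cu(s) → 2 Au(s) + Cu²⁺(aq); Q = [Cu²⁺]^1/[Au⁺]^2.
From E = E° − (0.0592/n) log Q: log Q = (E° − E)·n/0.0592 = (+1.35 − (+1.376))·2/0.0592 = -0.8784.
So 2·log[Au⁺] = 1·log(0.00194) − log Q = -2.7122 − (-0.8784) = -1.8338; log[Au⁺] = -1.8338 / 2 = -0.9169; [Au⁺] = 10^(-0.9169) ≈ 0.12 M.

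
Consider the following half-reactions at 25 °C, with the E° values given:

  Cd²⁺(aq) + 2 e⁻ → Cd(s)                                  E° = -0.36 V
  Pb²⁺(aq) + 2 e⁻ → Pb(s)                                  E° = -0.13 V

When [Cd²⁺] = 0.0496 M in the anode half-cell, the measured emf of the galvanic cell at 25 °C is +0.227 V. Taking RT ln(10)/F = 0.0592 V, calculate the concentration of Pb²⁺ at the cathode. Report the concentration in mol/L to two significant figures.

0.039 M

Pb²⁺/Pb is the cathode, Cd²⁺/Cd the anode: E°cell = +0.23 V, n = 2.
Overall reaction: Pb²⁺(aq) + Cd(s) → Pb(s) + Cd²⁺(aq); Q = [Cd²⁺]^1/[Pb²⁺]^1.
From E = E° − (0.0592/n) log Q: log Q = (E° − E)·n/0.0592 = (+0.23 − (+0.227))·2/0.0592 = 0.1014.
So 1·log[Pb²⁺] = 1·log(0.0496) − log Q = -1.3045 − (0.1014) = -1.4059; [Pb²⁺] = 10^(-1.4059) ≈ 0.039 M.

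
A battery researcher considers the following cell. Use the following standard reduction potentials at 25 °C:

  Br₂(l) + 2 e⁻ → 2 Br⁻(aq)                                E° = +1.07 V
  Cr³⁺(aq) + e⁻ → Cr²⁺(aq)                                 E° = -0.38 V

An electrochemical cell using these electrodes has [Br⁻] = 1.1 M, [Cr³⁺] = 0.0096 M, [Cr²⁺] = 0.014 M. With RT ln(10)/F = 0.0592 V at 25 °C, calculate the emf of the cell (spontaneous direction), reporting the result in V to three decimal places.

Br₂/Br⁻ is the cathode (higher E°), Cr³⁺/Cr²⁺ the anode: E°cell = +1.07 − (-0.38) = +1.45 V, n = 2.
Overall: Br₂(l) + 2 Cr²⁺(aq) → 2 Br⁻(aq) + 2 Cr³⁺(aq)
Q = [Br⁻]^2·[Cr³⁺]^2 / ([Cr²⁺]^2); log Q = -0.245.
E = E° − (0.0592/n) log Q = +1.45 − (0.0592/2)(-0.245) = +1.457 V.

+1.457 V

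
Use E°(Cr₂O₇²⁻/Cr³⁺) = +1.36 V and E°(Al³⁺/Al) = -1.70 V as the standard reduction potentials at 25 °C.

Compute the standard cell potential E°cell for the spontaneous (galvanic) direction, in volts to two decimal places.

+3.06 V

The Cr₂O₇²⁻/Cr³⁺ couple has the higher reduction potential, so it is the cathode; Al³⁺/Al is oxidised at the anode.
E°cell = E°(cathode) − E°(anode) = (+1.36) − (-1.70) = +3.06 V.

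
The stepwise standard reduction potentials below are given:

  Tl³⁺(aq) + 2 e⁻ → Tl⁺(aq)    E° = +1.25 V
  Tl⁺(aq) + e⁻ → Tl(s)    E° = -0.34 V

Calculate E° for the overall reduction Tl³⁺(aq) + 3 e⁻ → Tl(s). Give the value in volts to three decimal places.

Standard free energies of sequential steps add: ΔG°₃ = ΔG°₁ + ΔG°₂, so n₃E°₃ = n₁E°₁ + n₂E°₂.
E°₃ = (2×+1.25 + 1×-0.34) / 3 = (+2.160) / 3 = +0.720 V.

+0.720 V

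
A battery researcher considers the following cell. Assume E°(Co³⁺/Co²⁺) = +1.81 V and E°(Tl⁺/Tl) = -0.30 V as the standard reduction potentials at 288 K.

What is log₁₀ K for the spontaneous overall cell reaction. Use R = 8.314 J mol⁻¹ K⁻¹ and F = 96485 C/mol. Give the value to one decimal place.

Cathode: Co³⁺/Co²⁺; anode: Tl⁺/Tl. E°cell = (+1.81) − (-0.30) = +2.11 V, with n = 1.
ΔG° = −nFE° = −RT ln K, so ln K = nFE°/(RT) = (1)(96485)(+2.11) / ((8.314)(288)) = 85.024.
log₁₀ K = 85.024 / ln 10 = 36.9.

36.9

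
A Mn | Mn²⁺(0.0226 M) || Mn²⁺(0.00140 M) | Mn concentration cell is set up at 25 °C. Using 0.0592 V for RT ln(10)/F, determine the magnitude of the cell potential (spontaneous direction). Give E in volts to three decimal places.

For a concentration cell E°cell = 0. The 0.0226 M side is the cathode (reduction is favoured where [Mn²⁺] is higher).
With n = 2, E = −(0.0592/2) log([Mn²⁺]ₐₙ/[Mn²⁺]꜀ₐₜ) = −(0.0592/2) log(0.0014/0.0226) = −(0.0592/2)(-1.208) = +0.036 V.

+0.036 V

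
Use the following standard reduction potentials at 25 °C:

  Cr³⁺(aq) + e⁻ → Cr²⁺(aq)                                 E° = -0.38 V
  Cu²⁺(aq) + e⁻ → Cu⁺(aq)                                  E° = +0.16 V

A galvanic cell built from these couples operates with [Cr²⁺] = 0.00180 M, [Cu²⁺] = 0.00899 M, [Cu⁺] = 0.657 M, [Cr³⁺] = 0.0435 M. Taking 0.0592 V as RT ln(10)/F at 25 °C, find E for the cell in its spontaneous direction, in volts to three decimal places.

+0.348 V

Cu²⁺/Cu⁺ is the cathode (higher E°), Cr³⁺/Cr²⁺ the anode: E°cell = +0.16 − (-0.38) = +0.54 V, n = 1.
Overall: Cu²⁺(aq) + Cr²⁺(aq) → Cu⁺(aq) + Cr³⁺(aq)
Q = [Cu⁺]·[Cr³⁺] / ([Cu²⁺]·[Cr²⁺]); log Q = 3.247.
E = E° − (0.0592/n) log Q = +0.54 − (0.0592/1)(3.247) = +0.348 V.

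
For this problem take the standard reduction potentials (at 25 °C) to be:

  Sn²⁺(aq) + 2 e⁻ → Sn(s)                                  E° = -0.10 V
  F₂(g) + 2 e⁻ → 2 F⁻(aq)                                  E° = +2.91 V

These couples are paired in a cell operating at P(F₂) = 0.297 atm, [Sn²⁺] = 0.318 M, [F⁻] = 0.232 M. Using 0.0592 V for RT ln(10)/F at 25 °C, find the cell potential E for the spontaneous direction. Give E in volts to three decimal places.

+3.047 V

F₂/F⁻ is the cathode (higher E°), Sn²⁺/Sn the anode: E°cell = +2.91 − (-0.10) = +3.01 V, n = 2.
Overall: F₂(g) + Sn(s) → 2 F⁻(aq) + Sn²⁺(aq)
Q = [F⁻]^2·[Sn²⁺] / (P(F₂)); log Q = -1.239.
E = E° − (0.0592/n) log Q = +3.01 − (0.0592/2)(-1.239) = +3.047 V.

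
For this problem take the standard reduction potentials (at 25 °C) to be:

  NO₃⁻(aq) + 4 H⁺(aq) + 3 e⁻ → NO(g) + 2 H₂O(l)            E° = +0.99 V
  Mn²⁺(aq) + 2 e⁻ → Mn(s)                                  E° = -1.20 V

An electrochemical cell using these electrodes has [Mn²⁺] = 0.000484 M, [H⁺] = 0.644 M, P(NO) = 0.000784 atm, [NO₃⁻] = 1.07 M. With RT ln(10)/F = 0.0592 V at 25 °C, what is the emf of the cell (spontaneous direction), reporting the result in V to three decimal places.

+2.335 V

NO₃⁻/NO is the cathode (higher E°), Mn²⁺/Mn the anode: E°cell = +0.99 − (-1.20) = +2.19 V, n = 6.
Overall: 2 NO₃⁻(aq) + 8 H⁺(aq) + 3 Mn(s) → 2 NO(g) + 4 H₂O(l) + 3 Mn²⁺(aq)
Q = P(NO)^2·[Mn²⁺]^3 / ([NO₃⁻]^2·[H⁺]^8); log Q = -14.687.
E = E° − (0.0592/n) log Q = +2.19 − (0.0592/6)(-14.687) = +2.335 V.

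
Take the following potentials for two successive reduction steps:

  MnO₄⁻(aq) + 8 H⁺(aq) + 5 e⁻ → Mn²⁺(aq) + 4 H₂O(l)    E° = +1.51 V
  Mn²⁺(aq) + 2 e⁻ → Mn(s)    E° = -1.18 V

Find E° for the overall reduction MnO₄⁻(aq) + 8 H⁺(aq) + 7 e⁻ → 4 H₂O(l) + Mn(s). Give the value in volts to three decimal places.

Since ΔG° = −nFE° is additive over sequential reductions, n₃E°₃ = n₁E°₁ + n₂E°₂.
E°₃ = (5×+1.51 + 2×-1.18) / 7 = (+5.190) / 7 = +0.741 V.

+0.741 V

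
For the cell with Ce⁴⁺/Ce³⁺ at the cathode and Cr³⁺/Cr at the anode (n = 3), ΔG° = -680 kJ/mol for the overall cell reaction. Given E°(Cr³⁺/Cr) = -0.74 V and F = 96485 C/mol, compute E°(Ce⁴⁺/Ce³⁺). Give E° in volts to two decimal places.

+1.61 V

E°cell = −ΔG°/(nF) = −(-680×10³)/((3)(96485)) = +2.349 V.
Since Ce⁴⁺/Ce³⁺ is the cathode and Cr³⁺/Cr the anode, E°cell = E°(Ce⁴⁺/Ce³⁺) − E°(Cr³⁺/Cr).
So E°(Ce⁴⁺/Ce³⁺) = E°cell + E°(Cr³⁺/Cr) = +2.349 + (-0.74) = +1.61 V.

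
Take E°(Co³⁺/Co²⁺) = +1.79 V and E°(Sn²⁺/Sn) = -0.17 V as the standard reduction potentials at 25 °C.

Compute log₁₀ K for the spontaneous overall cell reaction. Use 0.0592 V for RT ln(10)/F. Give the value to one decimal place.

Cathode: Co³⁺/Co²⁺; anode: Sn²⁺/Sn. E°cell = +1.96 V, n = 2.
log K = nE°cell / 0.0592 = (2)(+1.96) / 0.0592 = 66.2.

66.2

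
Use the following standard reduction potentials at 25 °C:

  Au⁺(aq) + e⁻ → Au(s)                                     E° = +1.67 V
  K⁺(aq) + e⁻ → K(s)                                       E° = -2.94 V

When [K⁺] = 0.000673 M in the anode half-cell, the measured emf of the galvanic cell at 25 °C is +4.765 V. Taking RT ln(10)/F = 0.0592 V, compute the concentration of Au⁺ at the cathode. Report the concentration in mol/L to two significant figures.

0.28 M

Au⁺/Au is the cathode, K⁺/K the anode: E°cell = +4.61 V, n = 1.
Overall reaction: Au⁺(aq) + K(s) → Au(s) + K⁺(aq); Q = [K⁺]^1/[Au⁺]^1.
From E = E° − (0.0592/n) log Q: log Q = (E° − E)·n/0.0592 = (+4.61 − (+4.765))·1/0.0592 = -2.6182.
So 1·log[Au⁺] = 1·log(0.000673) − log Q = -3.1720 − (-2.6182) = -0.5538; [Au⁺] = 10^(-0.5538) ≈ 0.28 M.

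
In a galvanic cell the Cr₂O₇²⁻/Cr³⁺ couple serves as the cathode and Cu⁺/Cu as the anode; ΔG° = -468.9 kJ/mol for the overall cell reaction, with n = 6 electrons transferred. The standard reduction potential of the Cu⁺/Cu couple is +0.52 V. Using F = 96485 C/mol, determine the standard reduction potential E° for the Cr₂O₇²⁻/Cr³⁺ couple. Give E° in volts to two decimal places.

+1.33 V

E°cell = −ΔG°/(nF) = −(-468.9×10³)/((6)(96485)) = +0.810 V.
Since Cr₂O₇²⁻/Cr³⁺ is the cathode and Cu⁺/Cu the anode, E°cell = E°(Cr₂O₇²⁻/Cr³⁺) − E°(Cu⁺/Cu).
So E°(Cr₂O₇²⁻/Cr³⁺) = E°cell + E°(Cu⁺/Cu) = +0.810 + (+0.52) = +1.33 V.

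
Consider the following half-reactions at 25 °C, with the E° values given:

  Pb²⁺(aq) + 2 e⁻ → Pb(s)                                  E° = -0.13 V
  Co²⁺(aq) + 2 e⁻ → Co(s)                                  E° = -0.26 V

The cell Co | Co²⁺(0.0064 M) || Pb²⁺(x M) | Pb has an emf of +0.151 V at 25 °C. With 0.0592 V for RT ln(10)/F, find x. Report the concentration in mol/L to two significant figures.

0.033 M

Pb²⁺/Pb is the cathode, Co²⁺/Co the anode: E°cell = +0.13 V, n = 2.
Overall reaction: Pb²⁺(aq) + Co(s) → Pb(s) + Co²⁺(aq); Q = [Co²⁺]^1/[Pb²⁺]^1.
From E = E° − (0.0592/n) log Q: log Q = (E° − E)·n/0.0592 = (+0.13 − (+0.151))·2/0.0592 = -0.7095.
So 1·log[Pb²⁺] = 1·log(0.0064) − log Q = -2.1938 − (-0.7095) = -1.4843; [Pb²⁺] = 10^(-1.4843) ≈ 0.033 M.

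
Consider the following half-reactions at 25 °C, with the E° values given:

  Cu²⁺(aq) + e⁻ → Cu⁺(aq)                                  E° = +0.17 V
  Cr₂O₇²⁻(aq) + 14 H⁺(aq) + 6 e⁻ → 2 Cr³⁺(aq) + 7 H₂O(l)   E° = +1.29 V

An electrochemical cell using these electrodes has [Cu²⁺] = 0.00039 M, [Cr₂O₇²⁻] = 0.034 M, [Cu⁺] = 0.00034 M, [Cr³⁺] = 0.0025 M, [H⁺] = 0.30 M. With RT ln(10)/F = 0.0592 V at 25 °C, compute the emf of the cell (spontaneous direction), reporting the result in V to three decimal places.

+1.081 V

Cr₂O₇²⁻/Cr³⁺ is the cathode (higher E°), Cu²⁺/Cu⁺ the anode: E°cell = +1.29 − (+0.17) = +1.12 V, n = 6.
Overall: Cr₂O₇²⁻(aq) + 14 H⁺(aq) + 6 Cu⁺(aq) → 2 Cr³⁺(aq) + 7 H₂O(l) + 6 Cu²⁺(aq)
Q = [Cr³⁺]^2·[Cu²⁺]^6 / ([Cr₂O₇²⁻]·[H⁺]^14·[Cu⁺]^6); log Q = 3.942.
E = E° − (0.0592/n) log Q = +1.12 − (0.0592/6)(3.942) = +1.081 V.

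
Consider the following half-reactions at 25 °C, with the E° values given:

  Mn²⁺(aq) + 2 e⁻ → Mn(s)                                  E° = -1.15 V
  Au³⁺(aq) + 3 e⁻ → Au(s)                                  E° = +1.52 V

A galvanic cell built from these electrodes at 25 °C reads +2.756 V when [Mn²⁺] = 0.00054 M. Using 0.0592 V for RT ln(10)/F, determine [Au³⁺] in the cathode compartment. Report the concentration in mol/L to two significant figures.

0.29 M

Au³⁺/Au is the cathode, Mn²⁺/Mn the anode: E°cell = +2.67 V, n = 6.
Overall reaction: 2 Au³⁺(aq) + 3 Mn(s) → 2 Au(s) + 3 Mn²⁺(aq); Q = [Mn²⁺]^3/[Au³⁺]^2.
From E = E° − (0.0592/n) log Q: log Q = (E° − E)·n/0.0592 = (+2.67 − (+2.756))·6/0.0592 = -8.7162.
So 2·log[Au³⁺] = 3·log(0.00054) − log Q = -9.8028 − (-8.7162) = -1.0866; log[Au³⁺] = -1.0866 / 2 = -0.5433; [Au³⁺] = 10^(-0.5433) ≈ 0.29 M.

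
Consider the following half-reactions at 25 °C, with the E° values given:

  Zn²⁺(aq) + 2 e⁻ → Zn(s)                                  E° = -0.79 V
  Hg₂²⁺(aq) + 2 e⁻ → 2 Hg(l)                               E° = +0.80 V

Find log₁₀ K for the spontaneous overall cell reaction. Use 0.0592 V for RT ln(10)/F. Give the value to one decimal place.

Cathode: Hg₂²⁺/Hg; anode: Zn²⁺/Zn. E°cell = +1.59 V, n = 2.
log K = nE°cell / 0.0592 = (2)(+1.59) / 0.0592 = 53.7.

53.7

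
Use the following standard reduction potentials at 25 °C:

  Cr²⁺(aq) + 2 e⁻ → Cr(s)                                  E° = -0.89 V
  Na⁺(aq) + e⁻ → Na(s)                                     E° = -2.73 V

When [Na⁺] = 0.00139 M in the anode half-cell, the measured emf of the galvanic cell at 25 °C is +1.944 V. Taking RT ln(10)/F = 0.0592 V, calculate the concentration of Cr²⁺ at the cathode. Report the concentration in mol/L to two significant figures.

Cr²⁺/Cr is the cathode, Na⁺/Na the anode: E°cell = +1.84 V, n = 2.
Overall reaction: Cr²⁺(aq) + 2 Na(s) → Cr(s) + 2 Na⁺(aq); Q = [Na⁺]^2/[Cr²⁺]^1.
From E = E° − (0.0592/n) log Q: log Q = (E° − E)·n/0.0592 = (+1.84 − (+1.944))·2/0.0592 = -3.5135.
So 1·log[Cr²⁺] = 2·log(0.00139) − log Q = -5.7140 − (-3.5135) = -2.2005; [Cr²⁺] = 10^(-2.2005) ≈ 0.0063 M.

0.0063 M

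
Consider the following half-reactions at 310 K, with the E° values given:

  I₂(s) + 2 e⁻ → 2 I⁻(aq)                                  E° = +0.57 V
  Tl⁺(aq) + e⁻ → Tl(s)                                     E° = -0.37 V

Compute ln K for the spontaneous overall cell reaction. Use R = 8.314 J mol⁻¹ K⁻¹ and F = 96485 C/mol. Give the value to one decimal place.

Cathode: I₂/I⁻; anode: Tl⁺/Tl. E°cell = (+0.57) − (-0.37) = +0.94 V, with n = 2.
ΔG° = −nFE° = −RT ln K, so ln K = nFE°/(RT) = (2)(96485)(+0.94) / ((8.314)(310)) = 70.379.

70.4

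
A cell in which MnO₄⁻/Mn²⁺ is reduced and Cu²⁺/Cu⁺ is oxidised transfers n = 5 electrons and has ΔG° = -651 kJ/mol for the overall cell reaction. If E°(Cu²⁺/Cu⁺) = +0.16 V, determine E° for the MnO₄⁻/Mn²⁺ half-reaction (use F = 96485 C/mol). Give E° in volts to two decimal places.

+1.51 V

E°cell = −ΔG°/(nF) = −(-651×10³)/((5)(96485)) = +1.349 V.
Since MnO₄⁻/Mn²⁺ is the cathode and Cu²⁺/Cu⁺ the anode, E°cell = E°(MnO₄⁻/Mn²⁺) − E°(Cu²⁺/Cu⁺).
So E°(MnO₄⁻/Mn²⁺) = E°cell + E°(Cu²⁺/Cu⁺) = +1.349 + (+0.16) = +1.51 V.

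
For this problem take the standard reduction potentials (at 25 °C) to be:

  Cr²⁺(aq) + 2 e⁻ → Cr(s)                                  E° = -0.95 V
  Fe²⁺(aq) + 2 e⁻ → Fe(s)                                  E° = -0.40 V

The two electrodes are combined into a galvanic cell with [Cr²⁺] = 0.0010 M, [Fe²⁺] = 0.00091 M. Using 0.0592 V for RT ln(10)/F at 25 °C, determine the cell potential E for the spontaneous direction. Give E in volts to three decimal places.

Fe²⁺/Fe is the cathode (higher E°), Cr²⁺/Cr the anode: E°cell = -0.40 − (-0.95) = +0.55 V, n = 2.
Overall: Fe²⁺(aq) + Cr(s) → Fe(s) + Cr²⁺(aq)
Q = [Cr²⁺] / ([Fe²⁺]); log Q = 0.041.
E = E° − (0.0592/n) log Q = +0.55 − (0.0592/2)(0.041) = +0.549 V.

+0.549 V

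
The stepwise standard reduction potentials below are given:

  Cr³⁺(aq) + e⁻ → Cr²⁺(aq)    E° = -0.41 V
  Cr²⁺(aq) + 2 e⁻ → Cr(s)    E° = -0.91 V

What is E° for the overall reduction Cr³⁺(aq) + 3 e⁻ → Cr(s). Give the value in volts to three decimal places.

-0.743 V

Standard free energies of sequential steps add: ΔG°₃ = ΔG°₁ + ΔG°₂, so n₃E°₃ = n₁E°₁ + n₂E°₂.
E°₃ = (1×-0.41 + 2×-0.91) / 3 = (-2.230) / 3 = -0.743 V.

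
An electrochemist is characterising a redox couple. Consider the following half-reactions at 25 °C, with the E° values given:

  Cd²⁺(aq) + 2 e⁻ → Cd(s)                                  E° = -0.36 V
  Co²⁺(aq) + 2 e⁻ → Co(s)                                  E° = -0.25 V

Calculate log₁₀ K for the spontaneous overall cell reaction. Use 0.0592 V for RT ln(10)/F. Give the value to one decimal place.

3.7

Cathode: Co²⁺/Co; anode: Cd²⁺/Cd. E°cell = +0.11 V, n = 2.
log K = nE°cell / 0.0592 = (2)(+0.11) / 0.0592 = 3.7.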